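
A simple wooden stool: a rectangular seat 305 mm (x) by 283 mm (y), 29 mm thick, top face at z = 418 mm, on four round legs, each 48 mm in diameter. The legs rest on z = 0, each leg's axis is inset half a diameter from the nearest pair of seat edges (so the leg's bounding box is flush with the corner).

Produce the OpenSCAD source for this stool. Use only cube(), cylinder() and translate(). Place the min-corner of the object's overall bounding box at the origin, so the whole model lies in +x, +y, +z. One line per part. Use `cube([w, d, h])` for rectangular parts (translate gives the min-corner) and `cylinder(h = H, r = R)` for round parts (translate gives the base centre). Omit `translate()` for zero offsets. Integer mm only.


translate([0, 0, 389]) cube([305, 283, 29]);
translate([24, 24, 0]) cylinder(h = 389, r = 24);
translate([281, 24, 0]) cylinder(h = 389, r = 24);
translate([24, 259, 0]) cylinder(h = 389, r = 24);
translate([281, 259, 0]) cylinder(h = 389, r = 24);


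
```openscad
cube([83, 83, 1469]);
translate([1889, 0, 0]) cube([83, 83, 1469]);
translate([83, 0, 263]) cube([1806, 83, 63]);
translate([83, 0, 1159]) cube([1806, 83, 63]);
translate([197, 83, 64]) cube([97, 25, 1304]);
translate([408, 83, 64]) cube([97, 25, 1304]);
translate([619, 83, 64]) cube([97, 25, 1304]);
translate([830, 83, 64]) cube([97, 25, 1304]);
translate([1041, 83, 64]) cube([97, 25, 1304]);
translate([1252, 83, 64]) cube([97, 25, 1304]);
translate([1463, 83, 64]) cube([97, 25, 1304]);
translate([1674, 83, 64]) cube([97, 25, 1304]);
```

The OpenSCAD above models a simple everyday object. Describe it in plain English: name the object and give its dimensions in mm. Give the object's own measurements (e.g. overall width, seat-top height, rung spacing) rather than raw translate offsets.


A fence section. Two 83×83 mm posts, 1469 mm tall, stand on the floor with a clear span of 1806 mm between their inner faces. Two horizontal rails of 83×63 mm section span the gap between the posts with their undersides at z = 263 mm and z = 1159 mm, flush with the posts' −y face. 8 pickets, each 97 mm wide, 25 mm thick and 1304 mm tall, are fixed to the +y face of the rails with their bottoms at z = 64 mm, spaced across the span with a 114 mm gap after the −x post and between neighbouring pickets, with 118 mm left before the +x post.


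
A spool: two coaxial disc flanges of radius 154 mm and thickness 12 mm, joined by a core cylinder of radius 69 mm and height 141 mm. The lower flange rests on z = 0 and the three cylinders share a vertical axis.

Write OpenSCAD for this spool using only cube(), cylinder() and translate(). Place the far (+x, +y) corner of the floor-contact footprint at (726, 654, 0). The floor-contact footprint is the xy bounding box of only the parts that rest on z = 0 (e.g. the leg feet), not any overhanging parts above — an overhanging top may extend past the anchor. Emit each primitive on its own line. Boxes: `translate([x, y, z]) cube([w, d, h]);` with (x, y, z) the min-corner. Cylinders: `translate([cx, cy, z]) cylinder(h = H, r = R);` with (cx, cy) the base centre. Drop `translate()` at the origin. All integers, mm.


translate([572, 500, 0]) cylinder(h = 12, r = 154);
translate([572, 500, 12]) cylinder(h = 141, r = 69);
translate([572, 500, 153]) cylinder(h = 12, r = 154);


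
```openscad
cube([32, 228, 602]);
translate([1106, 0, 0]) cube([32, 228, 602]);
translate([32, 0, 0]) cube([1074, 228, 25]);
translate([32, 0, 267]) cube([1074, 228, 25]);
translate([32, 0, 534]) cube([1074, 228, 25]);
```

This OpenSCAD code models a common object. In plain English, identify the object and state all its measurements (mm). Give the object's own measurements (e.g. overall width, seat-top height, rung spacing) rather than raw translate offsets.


An open bookshelf. Two side panels, each 32 mm thick, 228 mm deep and 602 mm tall, stand 1138 mm apart (outside-to-outside). Between them sit 3 shelves, each 25 mm thick and 228 mm deep, spanning the full gap between the sides. The bottom shelf rests on the floor (its underside at z = 0) and the clear gap between one shelf's top and the next shelf's underside is 242 mm.


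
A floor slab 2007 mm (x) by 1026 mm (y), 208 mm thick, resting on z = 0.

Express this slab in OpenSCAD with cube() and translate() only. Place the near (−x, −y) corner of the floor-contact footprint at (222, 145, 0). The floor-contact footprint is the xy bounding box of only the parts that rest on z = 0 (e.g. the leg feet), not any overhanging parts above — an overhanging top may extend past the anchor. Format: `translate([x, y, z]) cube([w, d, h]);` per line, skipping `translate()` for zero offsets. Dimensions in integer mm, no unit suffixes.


translate([222, 145, 0]) cube([2007, 1026, 208]);


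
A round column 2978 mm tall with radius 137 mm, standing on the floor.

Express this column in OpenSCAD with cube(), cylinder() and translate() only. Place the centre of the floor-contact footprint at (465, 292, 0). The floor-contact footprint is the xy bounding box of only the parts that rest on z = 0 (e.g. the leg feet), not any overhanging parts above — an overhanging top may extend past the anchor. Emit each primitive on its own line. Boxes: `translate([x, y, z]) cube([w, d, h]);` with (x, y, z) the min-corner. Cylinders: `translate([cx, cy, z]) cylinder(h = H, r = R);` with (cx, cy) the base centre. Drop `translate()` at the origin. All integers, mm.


translate([465, 292, 0]) cylinder(h = 2978, r = 137);


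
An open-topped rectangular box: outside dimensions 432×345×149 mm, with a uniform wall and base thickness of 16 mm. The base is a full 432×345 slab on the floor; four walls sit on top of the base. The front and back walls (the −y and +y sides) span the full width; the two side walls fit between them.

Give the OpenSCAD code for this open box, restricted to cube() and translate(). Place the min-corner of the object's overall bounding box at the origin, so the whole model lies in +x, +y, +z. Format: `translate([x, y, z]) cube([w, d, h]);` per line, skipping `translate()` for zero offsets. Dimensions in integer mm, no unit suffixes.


cube([432, 345, 16]);
translate([0, 0, 16]) cube([432, 16, 133]);
translate([0, 329, 16]) cube([432, 16, 133]);
translate([0, 16, 16]) cube([16, 313, 133]);
translate([416, 16, 16]) cube([16, 313, 133]);


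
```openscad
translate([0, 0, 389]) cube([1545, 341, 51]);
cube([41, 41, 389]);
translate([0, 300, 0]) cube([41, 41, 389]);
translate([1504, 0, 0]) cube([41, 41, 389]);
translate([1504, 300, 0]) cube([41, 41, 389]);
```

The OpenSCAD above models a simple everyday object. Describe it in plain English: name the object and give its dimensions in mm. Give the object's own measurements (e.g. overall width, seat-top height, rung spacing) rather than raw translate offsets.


A long wooden bench with a 1545 mm (x) × 341 mm (y) seat, 51 mm thick, its top surface 440 mm above the floor. Four 41 mm square legs at the seat corners, flush with the edges, run from z = 0 to the seat underside.


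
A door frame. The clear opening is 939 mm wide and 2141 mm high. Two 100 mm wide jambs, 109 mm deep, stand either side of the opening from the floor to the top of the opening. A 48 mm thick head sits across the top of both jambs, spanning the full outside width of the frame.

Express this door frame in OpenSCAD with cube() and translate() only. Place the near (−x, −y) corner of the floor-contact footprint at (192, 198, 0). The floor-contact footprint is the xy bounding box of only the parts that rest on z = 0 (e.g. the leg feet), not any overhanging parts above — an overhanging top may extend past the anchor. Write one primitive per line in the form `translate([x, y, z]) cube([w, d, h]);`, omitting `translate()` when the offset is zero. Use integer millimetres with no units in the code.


translate([192, 198, 0]) cube([100, 109, 2141]);
translate([1231, 198, 0]) cube([100, 109, 2141]);
translate([192, 198, 2141]) cube([1139, 109, 48]);


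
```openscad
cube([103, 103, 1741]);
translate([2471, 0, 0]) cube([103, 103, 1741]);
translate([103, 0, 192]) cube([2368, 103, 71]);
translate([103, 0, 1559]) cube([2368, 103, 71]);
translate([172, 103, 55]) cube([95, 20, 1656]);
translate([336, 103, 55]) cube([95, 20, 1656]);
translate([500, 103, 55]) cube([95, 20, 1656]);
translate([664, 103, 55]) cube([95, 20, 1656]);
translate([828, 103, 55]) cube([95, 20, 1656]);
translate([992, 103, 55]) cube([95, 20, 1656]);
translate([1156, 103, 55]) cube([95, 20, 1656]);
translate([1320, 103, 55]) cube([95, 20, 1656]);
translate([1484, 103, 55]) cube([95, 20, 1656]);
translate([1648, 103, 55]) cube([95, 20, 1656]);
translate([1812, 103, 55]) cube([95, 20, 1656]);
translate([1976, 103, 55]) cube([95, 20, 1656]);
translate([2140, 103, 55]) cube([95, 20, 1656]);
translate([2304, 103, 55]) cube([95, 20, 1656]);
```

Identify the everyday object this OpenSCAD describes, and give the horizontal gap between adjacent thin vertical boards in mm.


A fence section. The picket gap is 69 mm.

Two posts, two rails, 14 pickets — a fence section. Span 2368 mm holds 14 pickets of 95 mm with 15 equal gaps: ⌊(2368 − 14·95) / 15⌋ = 69 mm.


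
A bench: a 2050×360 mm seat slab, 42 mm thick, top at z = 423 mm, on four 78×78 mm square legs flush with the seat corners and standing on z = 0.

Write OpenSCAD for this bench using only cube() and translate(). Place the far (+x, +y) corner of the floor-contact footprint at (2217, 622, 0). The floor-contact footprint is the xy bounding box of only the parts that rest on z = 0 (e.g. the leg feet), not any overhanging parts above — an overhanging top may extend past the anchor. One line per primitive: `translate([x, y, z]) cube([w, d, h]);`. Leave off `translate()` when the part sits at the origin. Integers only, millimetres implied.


// leg_h = 423 − 42 = 381
translate([167, 262, 381]) cube([2050, 360, 42]);
translate([167, 262, 0]) cube([78, 78, 381]);
translate([167, 544, 0]) cube([78, 78, 381]);
translate([2139, 262, 0]) cube([78, 78, 381]);
translate([2139, 544, 0]) cube([78, 78, 381]);


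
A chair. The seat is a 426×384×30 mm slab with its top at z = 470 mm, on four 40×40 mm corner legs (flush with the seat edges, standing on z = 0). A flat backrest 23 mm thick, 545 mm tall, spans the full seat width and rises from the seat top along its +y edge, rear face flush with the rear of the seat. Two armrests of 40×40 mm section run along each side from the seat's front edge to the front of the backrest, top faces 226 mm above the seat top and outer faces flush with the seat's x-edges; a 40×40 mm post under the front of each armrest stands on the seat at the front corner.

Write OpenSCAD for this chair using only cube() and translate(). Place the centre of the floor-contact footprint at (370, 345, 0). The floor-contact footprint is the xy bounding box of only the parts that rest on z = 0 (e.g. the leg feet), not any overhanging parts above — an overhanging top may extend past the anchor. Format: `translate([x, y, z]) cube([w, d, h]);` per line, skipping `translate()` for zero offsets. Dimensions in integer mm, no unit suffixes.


translate([157, 153, 440]) cube([426, 384, 30]);
translate([157, 153, 0]) cube([40, 40, 440]);
translate([543, 153, 0]) cube([40, 40, 440]);
translate([157, 497, 0]) cube([40, 40, 440]);
translate([543, 497, 0]) cube([40, 40, 440]);
translate([157, 514, 470]) cube([426, 23, 545]);
translate([157, 153, 656]) cube([40, 361, 40]);
translate([543, 153, 656]) cube([40, 361, 40]);
translate([157, 153, 470]) cube([40, 40, 186]);
translate([543, 153, 470]) cube([40, 40, 186]);


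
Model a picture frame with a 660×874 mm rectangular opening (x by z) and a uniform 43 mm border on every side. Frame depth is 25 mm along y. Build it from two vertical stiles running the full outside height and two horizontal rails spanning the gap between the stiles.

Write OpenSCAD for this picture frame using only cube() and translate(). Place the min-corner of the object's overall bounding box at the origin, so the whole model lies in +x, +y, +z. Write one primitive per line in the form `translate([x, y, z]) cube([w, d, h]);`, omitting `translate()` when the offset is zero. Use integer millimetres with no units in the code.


cube([43, 25, 960]);
translate([703, 0, 0]) cube([43, 25, 960]);
translate([43, 0, 0]) cube([660, 25, 43]);
translate([43, 0, 917]) cube([660, 25, 43]);


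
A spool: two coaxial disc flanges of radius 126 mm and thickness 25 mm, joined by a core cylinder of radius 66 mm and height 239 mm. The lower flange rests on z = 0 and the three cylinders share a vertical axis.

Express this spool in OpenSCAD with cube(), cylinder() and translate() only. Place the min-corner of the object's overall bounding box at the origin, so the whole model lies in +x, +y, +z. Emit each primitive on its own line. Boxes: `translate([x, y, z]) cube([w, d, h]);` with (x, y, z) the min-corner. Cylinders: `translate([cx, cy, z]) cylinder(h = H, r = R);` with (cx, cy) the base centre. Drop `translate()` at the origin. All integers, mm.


translate([126, 126, 0]) cylinder(h = 25, r = 126);
translate([126, 126, 25]) cylinder(h = 239, r = 66);
translate([126, 126, 264]) cylinder(h = 25, r = 126);


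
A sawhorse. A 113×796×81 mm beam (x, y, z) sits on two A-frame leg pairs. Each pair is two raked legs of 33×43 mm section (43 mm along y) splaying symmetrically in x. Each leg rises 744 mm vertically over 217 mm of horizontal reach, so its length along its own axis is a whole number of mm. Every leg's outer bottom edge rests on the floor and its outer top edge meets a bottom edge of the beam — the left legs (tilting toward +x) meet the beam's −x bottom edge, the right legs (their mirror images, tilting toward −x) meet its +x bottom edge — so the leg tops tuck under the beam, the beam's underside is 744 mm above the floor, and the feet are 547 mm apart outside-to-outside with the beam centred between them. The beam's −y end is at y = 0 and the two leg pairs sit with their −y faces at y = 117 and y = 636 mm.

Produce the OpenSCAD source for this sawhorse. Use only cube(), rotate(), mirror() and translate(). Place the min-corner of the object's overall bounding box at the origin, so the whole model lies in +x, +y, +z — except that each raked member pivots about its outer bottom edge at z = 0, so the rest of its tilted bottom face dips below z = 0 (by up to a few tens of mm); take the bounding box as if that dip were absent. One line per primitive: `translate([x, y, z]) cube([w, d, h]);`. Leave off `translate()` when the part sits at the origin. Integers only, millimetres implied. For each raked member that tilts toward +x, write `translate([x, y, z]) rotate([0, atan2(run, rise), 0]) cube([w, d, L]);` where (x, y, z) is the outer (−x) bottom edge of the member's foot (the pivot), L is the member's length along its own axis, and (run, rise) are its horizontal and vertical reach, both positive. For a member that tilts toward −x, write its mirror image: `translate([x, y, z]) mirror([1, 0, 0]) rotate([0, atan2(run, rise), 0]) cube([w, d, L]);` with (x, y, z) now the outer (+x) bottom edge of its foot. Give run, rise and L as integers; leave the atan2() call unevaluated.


translate([217, 0, 744]) cube([113, 796, 81]);
translate([0, 117, 0]) rotate([0, atan2(217, 744), 0]) cube([33, 43, 775]);
translate([547, 117, 0]) mirror([1, 0, 0]) rotate([0, atan2(217, 744), 0]) cube([33, 43, 775]);
translate([0, 636, 0]) rotate([0, atan2(217, 744), 0]) cube([33, 43, 775]);
translate([547, 636, 0]) mirror([1, 0, 0]) rotate([0, atan2(217, 744), 0]) cube([33, 43, 775]);


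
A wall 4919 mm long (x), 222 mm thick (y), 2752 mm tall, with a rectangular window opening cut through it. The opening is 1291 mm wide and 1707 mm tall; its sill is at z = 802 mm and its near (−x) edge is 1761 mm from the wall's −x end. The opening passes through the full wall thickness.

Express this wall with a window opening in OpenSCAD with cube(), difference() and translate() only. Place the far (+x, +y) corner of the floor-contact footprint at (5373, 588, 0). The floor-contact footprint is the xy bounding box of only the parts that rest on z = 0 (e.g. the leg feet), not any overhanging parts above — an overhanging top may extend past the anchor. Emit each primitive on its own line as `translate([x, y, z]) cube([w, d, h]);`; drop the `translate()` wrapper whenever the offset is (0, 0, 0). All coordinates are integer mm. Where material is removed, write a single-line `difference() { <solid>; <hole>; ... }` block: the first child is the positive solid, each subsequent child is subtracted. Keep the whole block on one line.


difference() { translate([454, 366, 0]) cube([4919, 222, 2752]); translate([2215, 366, 802]) cube([1291, 222, 1707]); }


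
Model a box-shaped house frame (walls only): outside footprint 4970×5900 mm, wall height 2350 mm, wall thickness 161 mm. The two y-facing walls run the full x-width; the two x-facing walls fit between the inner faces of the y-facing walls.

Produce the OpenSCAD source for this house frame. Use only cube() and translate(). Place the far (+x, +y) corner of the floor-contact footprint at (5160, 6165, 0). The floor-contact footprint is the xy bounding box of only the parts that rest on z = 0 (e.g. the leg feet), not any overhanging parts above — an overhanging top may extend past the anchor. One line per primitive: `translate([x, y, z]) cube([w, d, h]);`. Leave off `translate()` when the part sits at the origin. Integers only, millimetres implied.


translate([190, 265, 0]) cube([4970, 161, 2350]);
translate([190, 6004, 0]) cube([4970, 161, 2350]);
translate([190, 426, 0]) cube([161, 5578, 2350]);
translate([4999, 426, 0]) cube([161, 5578, 2350]);


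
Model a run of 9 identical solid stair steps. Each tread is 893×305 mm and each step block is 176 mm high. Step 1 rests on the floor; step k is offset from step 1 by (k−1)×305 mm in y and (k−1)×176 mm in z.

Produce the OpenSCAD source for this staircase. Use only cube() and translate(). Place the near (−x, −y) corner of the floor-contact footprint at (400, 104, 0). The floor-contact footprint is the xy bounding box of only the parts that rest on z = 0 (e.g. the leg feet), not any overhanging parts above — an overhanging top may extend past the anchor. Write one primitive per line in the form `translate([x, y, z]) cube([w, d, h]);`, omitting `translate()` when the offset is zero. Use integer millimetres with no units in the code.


translate([400, 104, 0]) cube([893, 305, 176]);
translate([400, 409, 176]) cube([893, 305, 176]);
translate([400, 714, 352]) cube([893, 305, 176]);
translate([400, 1019, 528]) cube([893, 305, 176]);
translate([400, 1324, 704]) cube([893, 305, 176]);
translate([400, 1629, 880]) cube([893, 305, 176]);
translate([400, 1934, 1056]) cube([893, 305, 176]);
translate([400, 2239, 1232]) cube([893, 305, 176]);
translate([400, 2544, 1408]) cube([893, 305, 176]);


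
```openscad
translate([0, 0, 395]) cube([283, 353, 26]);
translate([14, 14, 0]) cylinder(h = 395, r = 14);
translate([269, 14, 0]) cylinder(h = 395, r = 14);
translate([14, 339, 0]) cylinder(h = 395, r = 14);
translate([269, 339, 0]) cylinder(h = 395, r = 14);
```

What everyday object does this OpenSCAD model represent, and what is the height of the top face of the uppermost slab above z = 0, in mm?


A stool. The seat height is 421 mm.

A 283×353×26 slab at z = 395 on four corner cylinders — a stool. The seat top is 395 + 26 = 421 mm.


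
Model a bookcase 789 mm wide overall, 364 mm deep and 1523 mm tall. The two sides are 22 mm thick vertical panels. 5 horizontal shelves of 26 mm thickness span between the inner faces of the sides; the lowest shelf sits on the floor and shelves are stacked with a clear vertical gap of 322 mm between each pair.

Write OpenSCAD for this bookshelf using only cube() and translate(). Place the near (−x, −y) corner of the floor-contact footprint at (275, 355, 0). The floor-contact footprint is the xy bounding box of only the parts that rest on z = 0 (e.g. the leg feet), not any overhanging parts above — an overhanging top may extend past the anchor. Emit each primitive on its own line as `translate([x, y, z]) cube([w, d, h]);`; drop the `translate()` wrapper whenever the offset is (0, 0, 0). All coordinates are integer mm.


translate([275, 355, 0]) cube([22, 364, 1523]);
translate([1042, 355, 0]) cube([22, 364, 1523]);
translate([297, 355, 0]) cube([745, 364, 26]);
translate([297, 355, 348]) cube([745, 364, 26]);
translate([297, 355, 696]) cube([745, 364, 26]);
translate([297, 355, 1044]) cube([745, 364, 26]);
translate([297, 355, 1392]) cube([745, 364, 26]);


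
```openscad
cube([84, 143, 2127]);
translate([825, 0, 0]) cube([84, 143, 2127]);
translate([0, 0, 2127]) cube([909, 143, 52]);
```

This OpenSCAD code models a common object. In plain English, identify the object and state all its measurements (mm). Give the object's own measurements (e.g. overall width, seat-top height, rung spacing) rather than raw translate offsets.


A door frame. The clear opening is 741 mm wide and 2127 mm high. Two 84 mm wide jambs, 143 mm deep, stand either side of the opening from the floor to the top of the opening. A 52 mm thick head sits across the top of both jambs, spanning the full outside width of the frame.


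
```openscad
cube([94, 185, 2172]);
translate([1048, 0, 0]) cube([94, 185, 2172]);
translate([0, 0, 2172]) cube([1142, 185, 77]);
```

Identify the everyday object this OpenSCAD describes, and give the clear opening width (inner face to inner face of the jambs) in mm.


A door frame. The clear opening width is 954 mm.

Two 2172 mm tall posts with a header on top — a door frame. The left jamb is 94 mm wide at x = 0; the right jamb starts at x = 1048. The clear opening is 1048 − 94 = 954 mm.


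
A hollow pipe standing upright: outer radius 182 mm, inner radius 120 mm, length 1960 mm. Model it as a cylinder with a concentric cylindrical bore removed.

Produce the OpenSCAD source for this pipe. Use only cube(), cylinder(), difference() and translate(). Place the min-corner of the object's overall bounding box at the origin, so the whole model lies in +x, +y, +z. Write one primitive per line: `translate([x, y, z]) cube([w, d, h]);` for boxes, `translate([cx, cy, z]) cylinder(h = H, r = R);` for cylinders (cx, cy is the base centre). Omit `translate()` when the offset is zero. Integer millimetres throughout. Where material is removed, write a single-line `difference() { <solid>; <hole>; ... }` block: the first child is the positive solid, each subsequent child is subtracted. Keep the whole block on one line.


difference() { translate([182, 182, 0]) cylinder(h = 1960, r = 182); translate([182, 182, 0]) cylinder(h = 1960, r = 120); }


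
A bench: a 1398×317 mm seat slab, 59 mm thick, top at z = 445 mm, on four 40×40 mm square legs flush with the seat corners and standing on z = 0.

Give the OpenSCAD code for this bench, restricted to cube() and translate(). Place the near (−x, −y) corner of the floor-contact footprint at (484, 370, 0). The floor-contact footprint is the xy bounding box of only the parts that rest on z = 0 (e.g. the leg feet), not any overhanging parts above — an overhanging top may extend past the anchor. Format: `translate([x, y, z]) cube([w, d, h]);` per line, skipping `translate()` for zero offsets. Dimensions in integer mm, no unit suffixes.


translate([484, 370, 386]) cube([1398, 317, 59]);
translate([484, 370, 0]) cube([40, 40, 386]);
translate([484, 647, 0]) cube([40, 40, 386]);
translate([1842, 370, 0]) cube([40, 40, 386]);
translate([1842, 647, 0]) cube([40, 40, 386]);


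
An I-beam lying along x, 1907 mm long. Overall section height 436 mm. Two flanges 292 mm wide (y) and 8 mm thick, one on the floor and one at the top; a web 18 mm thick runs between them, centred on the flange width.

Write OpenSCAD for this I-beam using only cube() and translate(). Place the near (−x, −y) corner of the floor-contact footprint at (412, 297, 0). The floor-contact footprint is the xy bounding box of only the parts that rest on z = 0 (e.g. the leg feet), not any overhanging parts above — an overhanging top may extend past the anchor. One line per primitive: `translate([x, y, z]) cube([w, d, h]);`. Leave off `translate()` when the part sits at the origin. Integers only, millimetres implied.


translate([412, 297, 0]) cube([1907, 292, 8]);
translate([412, 434, 8]) cube([1907, 18, 420]);
translate([412, 297, 428]) cube([1907, 292, 8]);


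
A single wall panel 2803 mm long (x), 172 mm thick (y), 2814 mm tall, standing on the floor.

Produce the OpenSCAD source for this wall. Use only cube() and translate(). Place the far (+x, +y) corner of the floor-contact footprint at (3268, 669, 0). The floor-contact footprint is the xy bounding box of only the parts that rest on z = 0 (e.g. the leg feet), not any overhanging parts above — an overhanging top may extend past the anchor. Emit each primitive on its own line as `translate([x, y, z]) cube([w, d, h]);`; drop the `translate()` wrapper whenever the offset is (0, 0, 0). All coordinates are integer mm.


translate([465, 497, 0]) cube([2803, 172, 2814]);


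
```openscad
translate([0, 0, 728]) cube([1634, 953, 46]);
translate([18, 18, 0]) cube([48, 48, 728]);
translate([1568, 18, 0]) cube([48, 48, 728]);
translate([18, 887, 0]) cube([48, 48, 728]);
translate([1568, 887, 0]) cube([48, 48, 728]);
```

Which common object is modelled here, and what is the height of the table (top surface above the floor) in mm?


A table. The table height is 774 mm.

A 1634×953×46 slab sits at z = 728 on four 48 mm square posts — a table. The top surface is at 728 + 46 = 774 mm.


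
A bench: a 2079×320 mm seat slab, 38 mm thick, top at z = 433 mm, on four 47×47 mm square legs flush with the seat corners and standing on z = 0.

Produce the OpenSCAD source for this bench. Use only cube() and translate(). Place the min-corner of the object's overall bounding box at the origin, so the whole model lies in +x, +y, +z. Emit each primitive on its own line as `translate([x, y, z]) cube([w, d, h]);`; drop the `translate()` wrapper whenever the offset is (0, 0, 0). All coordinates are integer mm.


translate([0, 0, 395]) cube([2079, 320, 38]);
cube([47, 47, 395]);
translate([0, 273, 0]) cube([47, 47, 395]);
translate([2032, 0, 0]) cube([47, 47, 395]);
translate([2032, 273, 0]) cube([47, 47, 395]);


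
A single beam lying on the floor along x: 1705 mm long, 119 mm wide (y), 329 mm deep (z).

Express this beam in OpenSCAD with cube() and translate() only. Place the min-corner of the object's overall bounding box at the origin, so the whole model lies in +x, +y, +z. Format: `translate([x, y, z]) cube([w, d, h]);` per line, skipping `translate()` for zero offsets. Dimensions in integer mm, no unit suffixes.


cube([1705, 119, 329]);


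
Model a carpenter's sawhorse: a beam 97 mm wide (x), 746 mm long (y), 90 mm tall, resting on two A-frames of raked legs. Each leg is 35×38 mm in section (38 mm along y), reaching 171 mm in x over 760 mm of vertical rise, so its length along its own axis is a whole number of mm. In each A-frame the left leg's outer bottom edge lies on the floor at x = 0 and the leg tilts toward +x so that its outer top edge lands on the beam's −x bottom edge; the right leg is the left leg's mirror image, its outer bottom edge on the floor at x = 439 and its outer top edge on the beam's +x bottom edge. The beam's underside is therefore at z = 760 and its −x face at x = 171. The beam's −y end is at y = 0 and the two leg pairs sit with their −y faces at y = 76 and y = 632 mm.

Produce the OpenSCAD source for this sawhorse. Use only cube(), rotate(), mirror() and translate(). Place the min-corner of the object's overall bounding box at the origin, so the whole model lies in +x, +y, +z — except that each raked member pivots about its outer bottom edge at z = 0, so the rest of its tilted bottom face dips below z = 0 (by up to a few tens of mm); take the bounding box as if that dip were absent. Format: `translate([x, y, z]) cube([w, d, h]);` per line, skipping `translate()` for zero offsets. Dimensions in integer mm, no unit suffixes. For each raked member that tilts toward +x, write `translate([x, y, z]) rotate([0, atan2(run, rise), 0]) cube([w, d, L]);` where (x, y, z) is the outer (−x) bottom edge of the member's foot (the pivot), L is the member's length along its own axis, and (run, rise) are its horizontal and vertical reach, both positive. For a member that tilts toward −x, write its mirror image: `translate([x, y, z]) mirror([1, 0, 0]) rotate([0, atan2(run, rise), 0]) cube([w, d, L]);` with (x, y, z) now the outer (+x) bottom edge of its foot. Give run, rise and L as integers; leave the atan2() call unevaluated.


// leg length = √(171² + 760²) = 779
// right-leg outer foot x = 2·171 + 97 = 439
// beam min-corner = (171, 0, 760)
translate([171, 0, 760]) cube([97, 746, 90]);
translate([0, 76, 0]) rotate([0, atan2(171, 760), 0]) cube([35, 38, 779]);
translate([439, 76, 0]) mirror([1, 0, 0]) rotate([0, atan2(171, 760), 0]) cube([35, 38, 779]);
translate([0, 632, 0]) rotate([0, atan2(171, 760), 0]) cube([35, 38, 779]);
translate([439, 632, 0]) mirror([1, 0, 0]) rotate([0, atan2(171, 760), 0]) cube([35, 38, 779]);


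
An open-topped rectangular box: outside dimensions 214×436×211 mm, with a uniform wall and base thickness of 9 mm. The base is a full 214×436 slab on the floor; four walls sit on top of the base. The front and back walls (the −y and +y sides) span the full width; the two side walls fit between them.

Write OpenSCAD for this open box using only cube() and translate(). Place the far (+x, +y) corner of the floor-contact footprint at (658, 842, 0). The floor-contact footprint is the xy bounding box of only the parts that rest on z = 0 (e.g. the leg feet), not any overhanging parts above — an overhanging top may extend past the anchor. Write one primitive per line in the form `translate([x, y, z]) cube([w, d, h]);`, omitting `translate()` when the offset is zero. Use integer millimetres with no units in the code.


translate([444, 406, 0]) cube([214, 436, 9]);
translate([444, 406, 9]) cube([214, 9, 202]);
translate([444, 833, 9]) cube([214, 9, 202]);
translate([444, 415, 9]) cube([9, 418, 202]);
translate([649, 415, 9]) cube([9, 418, 202]);


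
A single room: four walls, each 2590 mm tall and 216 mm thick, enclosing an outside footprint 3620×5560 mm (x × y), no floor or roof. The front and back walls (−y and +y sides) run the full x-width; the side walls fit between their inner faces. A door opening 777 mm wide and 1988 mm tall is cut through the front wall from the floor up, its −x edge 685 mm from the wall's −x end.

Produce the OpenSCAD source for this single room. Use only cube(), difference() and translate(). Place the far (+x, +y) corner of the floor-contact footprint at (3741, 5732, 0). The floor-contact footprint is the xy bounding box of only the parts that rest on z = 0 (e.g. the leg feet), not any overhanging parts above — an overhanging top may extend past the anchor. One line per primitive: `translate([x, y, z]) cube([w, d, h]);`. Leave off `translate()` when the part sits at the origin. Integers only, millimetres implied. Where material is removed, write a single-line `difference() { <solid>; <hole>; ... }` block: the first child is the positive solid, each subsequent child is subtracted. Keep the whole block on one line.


difference() { translate([121, 172, 0]) cube([3620, 216, 2590]); translate([806, 172, 0]) cube([777, 216, 1988]); }
translate([121, 5516, 0]) cube([3620, 216, 2590]);
translate([121, 388, 0]) cube([216, 5128, 2590]);
translate([3525, 388, 0]) cube([216, 5128, 2590]);


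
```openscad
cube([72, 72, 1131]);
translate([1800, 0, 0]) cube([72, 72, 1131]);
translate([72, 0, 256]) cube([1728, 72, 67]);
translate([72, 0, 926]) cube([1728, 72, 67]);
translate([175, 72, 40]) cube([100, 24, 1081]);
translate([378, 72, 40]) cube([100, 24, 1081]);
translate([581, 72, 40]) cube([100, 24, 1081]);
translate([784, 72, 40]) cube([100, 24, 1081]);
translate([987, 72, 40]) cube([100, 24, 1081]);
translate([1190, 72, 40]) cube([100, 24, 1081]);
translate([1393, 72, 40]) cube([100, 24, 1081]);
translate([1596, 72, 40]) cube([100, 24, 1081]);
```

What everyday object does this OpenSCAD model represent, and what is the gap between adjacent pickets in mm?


A fence section. The picket gap is 103 mm.

Two posts, two rails, 8 pickets — a fence section. Span 1728 mm holds 8 pickets of 100 mm with 9 equal gaps: ⌊(1728 − 8·100) / 9⌋ = 103 mm.


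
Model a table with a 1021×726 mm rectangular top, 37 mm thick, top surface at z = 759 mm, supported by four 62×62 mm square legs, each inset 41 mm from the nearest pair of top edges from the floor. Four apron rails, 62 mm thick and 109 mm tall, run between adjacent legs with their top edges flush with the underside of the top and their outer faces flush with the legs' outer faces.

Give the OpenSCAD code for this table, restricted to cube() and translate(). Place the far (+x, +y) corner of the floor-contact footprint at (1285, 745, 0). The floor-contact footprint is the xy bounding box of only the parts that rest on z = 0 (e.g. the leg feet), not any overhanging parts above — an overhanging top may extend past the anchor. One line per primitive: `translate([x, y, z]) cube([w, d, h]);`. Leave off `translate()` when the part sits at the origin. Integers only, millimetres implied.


// leg_h = 759 - 37 = 722
// apron z = 722 - 109 = 613
translate([305, 60, 722]) cube([1021, 726, 37]);
translate([346, 101, 0]) cube([62, 62, 722]);
translate([1223, 101, 0]) cube([62, 62, 722]);
translate([346, 683, 0]) cube([62, 62, 722]);
translate([1223, 683, 0]) cube([62, 62, 722]);
translate([408, 101, 613]) cube([815, 62, 109]);
translate([408, 683, 613]) cube([815, 62, 109]);
translate([346, 163, 613]) cube([62, 520, 109]);
translate([1223, 163, 613]) cube([62, 520, 109]);


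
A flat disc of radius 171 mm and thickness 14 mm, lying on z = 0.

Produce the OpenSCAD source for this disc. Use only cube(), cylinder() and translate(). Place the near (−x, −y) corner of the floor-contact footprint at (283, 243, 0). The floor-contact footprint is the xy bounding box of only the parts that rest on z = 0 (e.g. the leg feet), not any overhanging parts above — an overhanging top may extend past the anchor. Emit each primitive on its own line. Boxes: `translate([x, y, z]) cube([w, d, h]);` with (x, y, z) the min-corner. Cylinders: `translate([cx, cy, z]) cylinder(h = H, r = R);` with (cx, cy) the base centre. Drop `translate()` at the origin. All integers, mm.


translate([454, 414, 0]) cylinder(h = 14, r = 171);


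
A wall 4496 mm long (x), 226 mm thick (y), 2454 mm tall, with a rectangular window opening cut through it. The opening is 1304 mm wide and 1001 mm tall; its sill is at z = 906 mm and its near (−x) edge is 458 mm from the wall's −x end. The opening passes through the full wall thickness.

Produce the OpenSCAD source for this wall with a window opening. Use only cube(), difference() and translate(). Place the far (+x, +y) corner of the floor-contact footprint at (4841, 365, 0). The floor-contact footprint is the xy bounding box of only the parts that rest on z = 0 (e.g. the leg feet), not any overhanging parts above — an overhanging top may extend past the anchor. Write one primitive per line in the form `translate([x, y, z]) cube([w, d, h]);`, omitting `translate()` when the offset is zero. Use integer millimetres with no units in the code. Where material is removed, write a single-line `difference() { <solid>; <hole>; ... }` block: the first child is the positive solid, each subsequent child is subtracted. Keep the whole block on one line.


difference() { translate([345, 139, 0]) cube([4496, 226, 2454]); translate([803, 139, 906]) cube([1304, 226, 1001]); }


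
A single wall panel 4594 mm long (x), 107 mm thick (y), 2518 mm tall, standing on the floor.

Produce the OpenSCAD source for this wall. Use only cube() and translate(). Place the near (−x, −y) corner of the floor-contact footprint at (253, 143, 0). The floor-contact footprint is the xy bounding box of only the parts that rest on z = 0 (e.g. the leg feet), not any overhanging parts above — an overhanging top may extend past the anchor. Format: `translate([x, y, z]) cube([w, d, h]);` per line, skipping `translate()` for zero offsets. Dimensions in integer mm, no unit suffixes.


translate([253, 143, 0]) cube([4594, 107, 2518]);


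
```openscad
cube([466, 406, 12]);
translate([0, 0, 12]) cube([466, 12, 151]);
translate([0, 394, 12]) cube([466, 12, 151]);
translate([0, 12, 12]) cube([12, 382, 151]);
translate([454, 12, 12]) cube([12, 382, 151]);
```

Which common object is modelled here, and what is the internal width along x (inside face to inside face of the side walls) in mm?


An open box. The internal width is 442 mm.

A 466×406 base slab with four walls standing on it — an open box. The base is 466 mm wide and the walls are 12 mm thick, so the internal width is 466 − 2 × 12 = 442 mm.


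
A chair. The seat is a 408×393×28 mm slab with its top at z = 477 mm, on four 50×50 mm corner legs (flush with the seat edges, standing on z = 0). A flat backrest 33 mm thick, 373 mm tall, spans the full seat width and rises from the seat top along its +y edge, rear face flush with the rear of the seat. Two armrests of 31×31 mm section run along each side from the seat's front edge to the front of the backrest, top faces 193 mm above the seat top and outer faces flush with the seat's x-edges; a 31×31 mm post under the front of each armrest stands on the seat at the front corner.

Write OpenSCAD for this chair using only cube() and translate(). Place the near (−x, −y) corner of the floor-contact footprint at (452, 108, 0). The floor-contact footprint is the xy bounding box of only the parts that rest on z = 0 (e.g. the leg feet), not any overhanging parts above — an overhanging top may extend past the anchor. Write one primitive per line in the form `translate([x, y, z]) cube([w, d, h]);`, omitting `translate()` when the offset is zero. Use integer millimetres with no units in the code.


translate([452, 108, 449]) cube([408, 393, 28]);
translate([452, 108, 0]) cube([50, 50, 449]);
translate([810, 108, 0]) cube([50, 50, 449]);
translate([452, 451, 0]) cube([50, 50, 449]);
translate([810, 451, 0]) cube([50, 50, 449]);
translate([452, 468, 477]) cube([408, 33, 373]);
translate([452, 108, 639]) cube([31, 360, 31]);
translate([829, 108, 639]) cube([31, 360, 31]);
translate([452, 108, 477]) cube([31, 31, 162]);
translate([829, 108, 477]) cube([31, 31, 162]);


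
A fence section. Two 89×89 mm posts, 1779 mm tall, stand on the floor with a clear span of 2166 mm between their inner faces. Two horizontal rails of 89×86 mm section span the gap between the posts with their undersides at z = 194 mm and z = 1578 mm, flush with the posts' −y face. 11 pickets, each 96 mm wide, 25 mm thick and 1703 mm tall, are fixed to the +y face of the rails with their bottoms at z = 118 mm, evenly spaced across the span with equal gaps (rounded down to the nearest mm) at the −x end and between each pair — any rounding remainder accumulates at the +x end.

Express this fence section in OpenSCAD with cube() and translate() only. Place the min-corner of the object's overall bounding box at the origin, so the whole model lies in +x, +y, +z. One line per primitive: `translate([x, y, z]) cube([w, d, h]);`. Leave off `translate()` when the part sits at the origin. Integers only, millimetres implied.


cube([89, 89, 1779]);
translate([2255, 0, 0]) cube([89, 89, 1779]);
translate([89, 0, 194]) cube([2166, 89, 86]);
translate([89, 0, 1578]) cube([2166, 89, 86]);
translate([181, 89, 118]) cube([96, 25, 1703]);
translate([369, 89, 118]) cube([96, 25, 1703]);
translate([557, 89, 118]) cube([96, 25, 1703]);
translate([745, 89, 118]) cube([96, 25, 1703]);
translate([933, 89, 118]) cube([96, 25, 1703]);
translate([1121, 89, 118]) cube([96, 25, 1703]);
translate([1309, 89, 118]) cube([96, 25, 1703]);
translate([1497, 89, 118]) cube([96, 25, 1703]);
translate([1685, 89, 118]) cube([96, 25, 1703]);
translate([1873, 89, 118]) cube([96, 25, 1703]);
translate([2061, 89, 118]) cube([96, 25, 1703]);
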